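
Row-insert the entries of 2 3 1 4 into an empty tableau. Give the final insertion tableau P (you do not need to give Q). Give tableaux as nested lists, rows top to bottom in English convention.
P = [[1, 3, 4], [2]]

Insert 2: appended to row 1. P = [[2]].
Insert 3: appended to row 1. P = [[2, 3]].
Insert 1: 1 bumps 2 from row 1; 2 starts row 2. P = [[1, 3], [2]].
Insert 4: appended to row 1. P = [[1, 3, 4], [2]].

So P = [[1, 3, 4], [2]].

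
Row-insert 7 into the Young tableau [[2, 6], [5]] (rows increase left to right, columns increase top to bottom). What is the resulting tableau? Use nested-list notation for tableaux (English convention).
[[2, 6, 7], [5]]

7 is larger than every entry of row 1, so it is appended to row 1. The new tableau is [[2, 6, 7], [5]].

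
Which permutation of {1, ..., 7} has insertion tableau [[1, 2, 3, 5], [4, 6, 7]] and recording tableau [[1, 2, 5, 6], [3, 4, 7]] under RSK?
4 6 1 2 3 7 5

Reverse RSK: for i = n, n-1, ..., 1, locate i in Q, remove the corresponding corner cell from P, and reverse-bump its entry up through P; the value ejected from row 1 is w(i).

So w = 4 6 1 2 3 7 5.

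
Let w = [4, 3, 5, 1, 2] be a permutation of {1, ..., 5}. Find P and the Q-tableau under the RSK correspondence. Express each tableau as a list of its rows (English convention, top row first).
P = [[1, 2], [3, 5], [4]], Q = [[1, 3], [2, 5], [4]]

Insert each entry of the permutation into P by Schensted row insertion, recording in Q the position of each new cell.

Insert 4: appended to row 1. P = [[4]].
Insert 3: 3 bumps 4 from row 1; 4 starts row 2. P = [[3], [4]].
Insert 5: appended to row 1. P = [[3, 5], [4]].
Insert 1: 1 bumps 3 from row 1; 3 bumps 4 from row 2; 4 starts row 3. P = [[1, 5], [3], [4]].
Insert 2: 2 bumps 5 from row 1; 5 appends to row 2. P = [[1, 2], [3, 5], [4]].

So P = [[1, 2], [3, 5], [4]], Q = [[1, 3], [2, 5], [4]].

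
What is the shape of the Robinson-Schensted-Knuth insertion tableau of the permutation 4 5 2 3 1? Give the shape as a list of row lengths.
[2, 2, 1]

Row-insert each entry into an empty tableau.

After inserting 4: P = [[4]].
After inserting 5: P = [[4, 5]].
After inserting 2: P = [[2, 5], [4]].
After inserting 3: P = [[2, 3], [4, 5]].
After inserting 1: P = [[1, 3], [2, 5], [4]].

The final insertion tableau P = [[1, 3], [2, 5], [4]] has shape [2, 2, 1].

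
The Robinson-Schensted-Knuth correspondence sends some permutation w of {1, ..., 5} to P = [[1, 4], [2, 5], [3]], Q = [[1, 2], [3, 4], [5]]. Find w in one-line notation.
3 5 2 4 1

Reverse the RSK construction: for i from n down to 1, find the cell of Q containing i, remove the entry at that cell from P, and reverse-bump it up through P; the value ejected from row 1 is w(i).

Step i=5: Q has 5 at row 3, column 1; remove 3 from row 3 of P and reverse-bump: 3 enters row 2 and ejects 2; 2 enters row 1 and ejects 1. So w(5) = 1. P is now [[2, 4], [3, 5]].
Step i=4: Q has 4 at row 2, column 2; remove 5 from row 2 of P and reverse-bump: 5 enters row 1 and ejects 4. So w(4) = 4. P is now [[2, 5], [3]].
Step i=3: Q has 3 at row 2, column 1; remove 3 from row 2 of P and reverse-bump: 3 enters row 1 and ejects 2. So w(3) = 2. P is now [[3, 5]].
Step i=2: Q has 2 at row 1, column 2; remove that cell from P, ejecting 5. So w(2) = 5. P is now [[3]].
Step i=1: Q has 1 at row 1, column 1; remove that cell from P, ejecting 3. So w(1) = 3. P is now [].

So w = 3 5 2 4 1.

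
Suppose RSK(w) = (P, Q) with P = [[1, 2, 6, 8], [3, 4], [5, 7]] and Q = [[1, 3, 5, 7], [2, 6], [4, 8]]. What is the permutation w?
5 3 4 1 7 6 8 2

Reverse the RSK construction: for i from n down to 1, find the cell of Q containing i, remove the entry at that cell from P, and reverse-bump it up through P; the value ejected from row 1 is w(i).

Step i=8: Q has 8 at row 3, column 2; remove 7 from row 3 of P and reverse-bump: 7 enters row 2 and ejects 4; 4 enters row 1 and ejects 2. So w(8) = 2. P is now [[1, 4, 6, 8], [3, 7], [5]].
Step i=7: Q has 7 at row 1, column 4; remove that cell from P, ejecting 8. So w(7) = 8. P is now [[1, 4, 6], [3, 7], [5]].
Step i=6: Q has 6 at row 2, column 2; remove 7 from row 2 of P and reverse-bump: 7 enters row 1 and ejects 6. So w(6) = 6. P is now [[1, 4, 7], [3], [5]].
Step i=5: Q has 5 at row 1, column 3; remove that cell from P, ejecting 7. So w(5) = 7. P is now [[1, 4], [3], [5]].
Step i=4: Q has 4 at row 3, column 1; remove 5 from row 3 of P and reverse-bump: 5 enters row 2 and ejects 3; 3 enters row 1 and ejects 1. So w(4) = 1. P is now [[3, 4], [5]].
Step i=3: Q has 3 at row 1, column 2; remove that cell from P, ejecting 4. So w(3) = 4. P is now [[3], [5]].
Step i=2: Q has 2 at row 2, column 1; remove 5 from row 2 of P and reverse-bump: 5 enters row 1 and ejects 3. So w(2) = 3. P is now [[5]].
Step i=1: Q has 1 at row 1, column 1; remove that cell from P, ejecting 5. So w(1) = 5. P is now [].

So w = 5 3 4 1 7 6 8 2.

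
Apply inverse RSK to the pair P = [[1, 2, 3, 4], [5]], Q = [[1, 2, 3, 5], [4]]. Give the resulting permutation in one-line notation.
Reverse the RSK construction: for i from n down to 1, find the cell of Q containing i, remove the entry at that cell from P, and reverse-bump it up through P; the value ejected from row 1 is w(i).

Step i=5: Q has 5 at row 1, column 4; remove that cell from P, ejecting 4. So w(5) = 4. P is now [[1, 2, 3], [5]].
Step i=4: Q has 4 at row 2, column 1; remove 5 from row 2 of P and reverse-bump: 5 enters row 1 and ejects 3. So w(4) = 3. P is now [[1, 2, 5]].
Step i=3: Q has 3 at row 1, column 3; remove that cell from P, ejecting 5. So w(3) = 5. P is now [[1, 2]].
Step i=2: Q has 2 at row 1, column 2; remove that cell from P, ejecting 2. So w(2) = 2. P is now [[1]].
Step i=1: Q has 1 at row 1, column 1; remove that cell from P, ejecting 1. So w(1) = 1. P is now [].

So w = 1 2 5 3 4.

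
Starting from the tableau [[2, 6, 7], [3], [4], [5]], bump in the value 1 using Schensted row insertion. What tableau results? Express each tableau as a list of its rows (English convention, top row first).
In row 1, 1 replaces 2 (the leftmost entry greater than 1); 2 is bumped to row 2. In row 2, 2 replaces 3 (the leftmost entry greater than 2); 3 is bumped to row 3. In row 3, 3 replaces 4 (the leftmost entry greater than 3); 4 is bumped to row 4. In row 4, 4 replaces 5 (the leftmost entry greater than 4); 5 is bumped to row 5. 5 starts a new row 5. The new tableau is [[1, 6, 7], [2], [3], [4], [5]].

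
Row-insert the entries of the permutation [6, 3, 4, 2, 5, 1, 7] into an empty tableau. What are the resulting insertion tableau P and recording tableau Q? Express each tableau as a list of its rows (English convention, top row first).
Insert each entry of the permutation into P by Schensted row insertion, recording in Q the position of each new cell.

Insert 6: appended to row 1. P = [[6]].
Insert 3: 3 bumps 6 from row 1; 6 starts row 2. P = [[3], [6]].
Insert 4: appended to row 1. P = [[3, 4], [6]].
Insert 2: 2 bumps 3 from row 1; 3 bumps 6 from row 2; 6 starts row 3. P = [[2, 4], [3], [6]].
Insert 5: appended to row 1. P = [[2, 4, 5], [3], [6]].
Insert 1: 1 bumps 2 from row 1; 2 bumps 3 from row 2; 3 bumps 6 from row 3; 6 starts row 4. P = [[1, 4, 5], [2], [3], [6]].
Insert 7: appended to row 1. P = [[1, 4, 5, 7], [2], [3], [6]].

So P = [[1, 4, 5, 7], [2], [3], [6]], Q = [[1, 3, 5, 7], [2], [4], [6]].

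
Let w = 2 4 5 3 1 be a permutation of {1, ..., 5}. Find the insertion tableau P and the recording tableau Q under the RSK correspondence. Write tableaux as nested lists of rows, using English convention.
P = [[1, 3, 5], [2], [4]], Q = [[1, 2, 3], [4], [5]]

Insert each entry of the permutation into P by Schensted row insertion, recording in Q the position of each new cell.

After inserting 2: P = [[2]].
After inserting 4: P = [[2, 4]].
After inserting 5: P = [[2, 4, 5]].
After inserting 3: P = [[2, 3, 5], [4]].
After inserting 1: P = [[1, 3, 5], [2], [4]].

So P = [[1, 3, 5], [2], [4]], Q = [[1, 2, 3], [4], [5]].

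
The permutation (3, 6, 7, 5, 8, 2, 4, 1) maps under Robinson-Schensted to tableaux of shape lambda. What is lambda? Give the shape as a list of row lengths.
Row-insert each entry into an empty tableau.

After inserting 3: P = [[3]].
After inserting 6: P = [[3, 6]].
After inserting 7: P = [[3, 6, 7]].
After inserting 5: P = [[3, 5, 7], [6]].
After inserting 8: P = [[3, 5, 7, 8], [6]].
After inserting 2: P = [[2, 5, 7, 8], [3], [6]].
After inserting 4: P = [[2, 4, 7, 8], [3, 5], [6]].
After inserting 1: P = [[1, 4, 7, 8], [2, 5], [3], [6]].

The final insertion tableau P = [[1, 4, 7, 8], [2, 5], [3], [6]] has shape [4, 2, 1, 1].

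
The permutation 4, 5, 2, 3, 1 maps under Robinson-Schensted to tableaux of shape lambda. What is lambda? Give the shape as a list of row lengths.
Row-insert each entry into an empty tableau.

After inserting 4: P = [[4]].
After inserting 5: P = [[4, 5]].
After inserting 2: P = [[2, 5], [4]].
After inserting 3: P = [[2, 3], [4, 5]].
After inserting 1: P = [[1, 3], [2, 5], [4]].

The final insertion tableau P = [[1, 3], [2, 5], [4]] has shape [2, 2, 1].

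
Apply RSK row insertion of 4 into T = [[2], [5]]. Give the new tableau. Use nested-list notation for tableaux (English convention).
4 is larger than every entry of row 1, so it is appended to row 1. The new tableau is [[2, 4], [5]].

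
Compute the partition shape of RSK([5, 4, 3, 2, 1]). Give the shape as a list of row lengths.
RSK row insertion gives P = [[1], [2], [3], [4], [5]], which has shape [1, 1, 1, 1, 1].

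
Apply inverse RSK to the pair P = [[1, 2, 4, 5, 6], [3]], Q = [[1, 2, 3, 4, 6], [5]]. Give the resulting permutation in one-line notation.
1 3 4 5 2 6

Reverse the RSK construction: for i from n down to 1, find the cell of Q containing i, remove the entry at that cell from P, and reverse-bump it up through P; the value ejected from row 1 is w(i).

Step i=6: Q has 6 at row 1, column 5; remove that cell from P, ejecting 6. So w(6) = 6. P is now [[1, 2, 4, 5], [3]].
Step i=5: Q has 5 at row 2, column 1; remove 3 from row 2 of P and reverse-bump: 3 enters row 1 and ejects 2. So w(5) = 2. P is now [[1, 3, 4, 5]].
Step i=4: Q has 4 at row 1, column 4; remove that cell from P, ejecting 5. So w(4) = 5. P is now [[1, 3, 4]].
Step i=3: Q has 3 at row 1, column 3; remove that cell from P, ejecting 4. So w(3) = 4. P is now [[1, 3]].
Step i=2: Q has 2 at row 1, column 2; remove that cell from P, ejecting 3. So w(2) = 3. P is now [[1]].
Step i=1: Q has 1 at row 1, column 1; remove that cell from P, ejecting 1. So w(1) = 1. P is now [].

So w = 1 3 4 5 2 6.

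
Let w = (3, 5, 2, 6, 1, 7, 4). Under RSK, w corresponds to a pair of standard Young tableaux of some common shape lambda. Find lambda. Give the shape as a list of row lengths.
Row-insert each entry into an empty tableau.

After inserting 3: P = [[3]].
After inserting 5: P = [[3, 5]].
After inserting 2: P = [[2, 5], [3]].
After inserting 6: P = [[2, 5, 6], [3]].
After inserting 1: P = [[1, 5, 6], [2], [3]].
After inserting 7: P = [[1, 5, 6, 7], [2], [3]].
After inserting 4: P = [[1, 4, 6, 7], [2, 5], [3]].

The final insertion tableau P = [[1, 4, 6, 7], [2, 5], [3]] has shape [4, 2, 1].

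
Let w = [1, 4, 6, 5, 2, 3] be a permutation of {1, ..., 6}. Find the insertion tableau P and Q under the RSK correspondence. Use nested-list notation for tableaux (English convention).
P = [[1, 2, 3], [4, 5], [6]], Q = [[1, 2, 3], [4, 6], [5]]

Insert each entry of the permutation into P by Schensted row insertion, recording in Q the position of each new cell.

After inserting 1: P = [[1]].
After inserting 4: P = [[1, 4]].
After inserting 6: P = [[1, 4, 6]].
After inserting 5: P = [[1, 4, 5], [6]].
After inserting 2: P = [[1, 2, 5], [4], [6]].
After inserting 3: P = [[1, 2, 3], [4, 5], [6]].

So P = [[1, 2, 3], [4, 5], [6]], Q = [[1, 2, 3], [4, 6], [5]].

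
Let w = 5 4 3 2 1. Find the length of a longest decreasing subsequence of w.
5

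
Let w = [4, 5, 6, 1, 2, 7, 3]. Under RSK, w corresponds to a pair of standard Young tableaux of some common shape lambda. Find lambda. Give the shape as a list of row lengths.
[4, 3]

Row-insert each entry into an empty tableau.

After inserting 4: P = [[4]].
After inserting 5: P = [[4, 5]].
After inserting 6: P = [[4, 5, 6]].
After inserting 1: P = [[1, 5, 6], [4]].
After inserting 2: P = [[1, 2, 6], [4, 5]].
After inserting 7: P = [[1, 2, 6, 7], [4, 5]].
After inserting 3: P = [[1, 2, 3, 7], [4, 5, 6]].

The final insertion tableau P = [[1, 2, 3, 7], [4, 5, 6]] has shape [4, 3].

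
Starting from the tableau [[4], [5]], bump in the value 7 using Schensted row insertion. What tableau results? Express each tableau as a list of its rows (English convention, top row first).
7 is larger than every entry of row 1, so it is appended to row 1. The new tableau is [[4, 7], [5]].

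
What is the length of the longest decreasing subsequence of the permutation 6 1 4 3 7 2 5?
4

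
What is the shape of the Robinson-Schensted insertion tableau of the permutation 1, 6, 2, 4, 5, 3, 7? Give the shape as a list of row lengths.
Row-insert each entry into an empty tableau.

After inserting 1: P = [[1]].
After inserting 6: P = [[1, 6]].
After inserting 2: P = [[1, 2], [6]].
After inserting 4: P = [[1, 2, 4], [6]].
After inserting 5: P = [[1, 2, 4, 5], [6]].
After inserting 3: P = [[1, 2, 3, 5], [4], [6]].
After inserting 7: P = [[1, 2, 3, 5, 7], [4], [6]].

The final insertion tableau P = [[1, 2, 3, 5, 7], [4], [6]] has shape [5, 1, 1].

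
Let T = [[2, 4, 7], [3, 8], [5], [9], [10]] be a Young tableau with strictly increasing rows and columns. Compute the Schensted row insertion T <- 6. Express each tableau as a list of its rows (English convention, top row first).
[[2, 4, 6], [3, 7], [5, 8], [9], [10]]

In row 1, 6 replaces 7 (the leftmost entry greater than 6); 7 is bumped to row 2. In row 2, 7 replaces 8 (the leftmost entry greater than 7); 8 is bumped to row 3. 8 is appended to row 3. The new tableau is [[2, 4, 6], [3, 7], [5, 8], [9], [10]].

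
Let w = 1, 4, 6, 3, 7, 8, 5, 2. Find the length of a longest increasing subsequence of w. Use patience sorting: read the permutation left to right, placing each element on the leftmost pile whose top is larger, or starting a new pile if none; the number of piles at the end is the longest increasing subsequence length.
1: new pile. tops = [1]
4: new pile. tops = [1, 4]
6: new pile. tops = [1, 4, 6]
3: onto pile 2 (replacing 4). tops = [1, 3, 6]
7: new pile. tops = [1, 3, 6, 7]
8: new pile. tops = [1, 3, 6, 7, 8]
5: onto pile 3 (replacing 6). tops = [1, 3, 5, 7, 8]
2: onto pile 2 (replacing 3). tops = [1, 2, 5, 7, 8]

5 piles, so the longest increasing subsequence has length 5.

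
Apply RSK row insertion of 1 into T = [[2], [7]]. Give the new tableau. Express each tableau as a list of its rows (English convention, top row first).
[[1], [2], [7]]

In row 1, 1 replaces 2 (the leftmost entry greater than 1); 2 is bumped to row 2. In row 2, 2 replaces 7 (the leftmost entry greater than 2); 7 is bumped to row 3. 7 starts a new row 3. The new tableau is [[1], [2], [7]].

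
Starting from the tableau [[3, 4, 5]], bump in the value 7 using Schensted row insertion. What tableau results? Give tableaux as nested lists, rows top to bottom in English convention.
7 is larger than every entry of row 1, so it is appended to row 1. The new tableau is [[3, 4, 5, 7]].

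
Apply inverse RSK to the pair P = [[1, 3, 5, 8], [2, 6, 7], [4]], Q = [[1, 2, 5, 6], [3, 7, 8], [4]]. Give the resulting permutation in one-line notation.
4 6 2 1 7 8 3 5

Reverse RSK: for i = n, n-1, ..., 1, locate i in Q, remove the corresponding corner cell from P, and reverse-bump its entry up through P; the value ejected from row 1 is w(i).

So w = 4 6 2 1 7 8 3 5.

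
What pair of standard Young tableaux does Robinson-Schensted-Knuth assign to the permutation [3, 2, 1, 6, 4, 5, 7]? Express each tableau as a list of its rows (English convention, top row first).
Insert each entry of the permutation into P by Schensted row insertion, recording in Q the position of each new cell.

After inserting 3: P = [[3]].
After inserting 2: P = [[2], [3]].
After inserting 1: P = [[1], [2], [3]].
After inserting 6: P = [[1, 6], [2], [3]].
After inserting 4: P = [[1, 4], [2, 6], [3]].
After inserting 5: P = [[1, 4, 5], [2, 6], [3]].
After inserting 7: P = [[1, 4, 5, 7], [2, 6], [3]].

So P = [[1, 4, 5, 7], [2, 6], [3]], Q = [[1, 4, 6, 7], [2, 5], [3]].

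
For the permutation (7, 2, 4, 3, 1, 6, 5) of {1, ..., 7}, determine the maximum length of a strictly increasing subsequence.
3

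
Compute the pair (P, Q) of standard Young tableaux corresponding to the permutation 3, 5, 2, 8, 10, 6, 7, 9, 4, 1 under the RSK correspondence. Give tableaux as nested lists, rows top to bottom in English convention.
Insert each entry of the permutation into P by Schensted row insertion, recording in Q the position of each new cell.

Insert 3: appended to row 1. P = [[3]], Q = [[1]].
Insert 5: appended to row 1. P = [[3, 5]], Q = [[1, 2]].
Insert 2: 2 bumps 3 from row 1; 3 starts row 2. P = [[2, 5], [3]], Q = [[1, 2], [3]].
Insert 8: appended to row 1. P = [[2, 5, 8], [3]], Q = [[1, 2, 4], [3]].
Insert 10: appended to row 1. P = [[2, 5, 8, 10], [3]], Q = [[1, 2, 4, 5], [3]].
Insert 6: 6 bumps 8 from row 1; 8 appends to row 2. P = [[2, 5, 6, 10], [3, 8]], Q = [[1, 2, 4, 5], [3, 6]].
Insert 7: 7 bumps 10 from row 1; 10 appends to row 2. P = [[2, 5, 6, 7], [3, 8, 10]], Q = [[1, 2, 4, 5], [3, 6, 7]].
Insert 9: appended to row 1. P = [[2, 5, 6, 7, 9], [3, 8, 10]], Q = [[1, 2, 4, 5, 8], [3, 6, 7]].
Insert 4: 4 bumps 5 from row 1; 5 bumps 8 from row 2; 8 starts row 3. P = [[2, 4, 6, 7, 9], [3, 5, 10], [8]], Q = [[1, 2, 4, 5, 8], [3, 6, 7], [9]].
Insert 1: 1 bumps 2 from row 1; 2 bumps 3 from row 2; 3 bumps 8 from row 3; 8 starts row 4. P = [[1, 4, 6, 7, 9], [2, 5, 10], [3], [8]], Q = [[1, 2, 4, 5, 8], [3, 6, 7], [9], [10]].

So P = [[1, 4, 6, 7, 9], [2, 5, 10], [3], [8]], Q = [[1, 2, 4, 5, 8], [3, 6, 7], [9], [10]].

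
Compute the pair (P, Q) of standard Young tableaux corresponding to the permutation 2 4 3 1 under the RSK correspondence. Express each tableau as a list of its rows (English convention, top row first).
P = [[1, 3], [2], [4]], Q = [[1, 2], [3], [4]]

Insert each entry of the permutation into P by Schensted row insertion, recording in Q the position of each new cell.

Insert 2: appended to row 1. P = [[2]].
Insert 4: appended to row 1. P = [[2, 4]].
Insert 3: 3 bumps 4 from row 1; 4 starts row 2. P = [[2, 3], [4]].
Insert 1: 1 bumps 2 from row 1; 2 bumps 4 from row 2; 4 starts row 3. P = [[1, 3], [2], [4]].

So P = [[1, 3], [2], [4]], Q = [[1, 2], [3], [4]].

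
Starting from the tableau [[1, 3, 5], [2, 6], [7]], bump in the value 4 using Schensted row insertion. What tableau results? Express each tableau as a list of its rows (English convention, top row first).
In row 1, 4 replaces 5 (the leftmost entry greater than 4); 5 is bumped to row 2. In row 2, 5 replaces 6 (the leftmost entry greater than 5); 6 is bumped to row 3. In row 3, 6 replaces 7 (the leftmost entry greater than 6); 7 is bumped to row 4. 7 starts a new row 4. The new tableau is [[1, 3, 4], [2, 5], [6], [7]].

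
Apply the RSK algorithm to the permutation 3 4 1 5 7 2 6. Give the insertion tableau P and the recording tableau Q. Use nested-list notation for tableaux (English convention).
Insert each entry of the permutation into P by Schensted row insertion, recording in Q the position of each new cell.

Insert 3: appended to row 1. P = [[3]].
Insert 4: appended to row 1. P = [[3, 4]].
Insert 1: 1 bumps 3 from row 1; 3 starts row 2. P = [[1, 4], [3]].
Insert 5: appended to row 1. P = [[1, 4, 5], [3]].
Insert 7: appended to row 1. P = [[1, 4, 5, 7], [3]].
Insert 2: 2 bumps 4 from row 1; 4 appends to row 2. P = [[1, 2, 5, 7], [3, 4]].
Insert 6: 6 bumps 7 from row 1; 7 appends to row 2. P = [[1, 2, 5, 6], [3, 4, 7]].

So P = [[1, 2, 5, 6], [3, 4, 7]], Q = [[1, 2, 4, 5], [3, 6, 7]].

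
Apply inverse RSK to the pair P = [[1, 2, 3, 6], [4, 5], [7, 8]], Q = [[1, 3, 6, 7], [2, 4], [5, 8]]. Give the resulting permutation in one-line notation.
7 1 8 4 2 5 6 3

Reverse the RSK construction: for i from n down to 1, find the cell of Q containing i, remove the entry at that cell from P, and reverse-bump it up through P; the value ejected from row 1 is w(i).

Step i=8: Q has 8 at row 3, column 2; remove 8 from row 3 of P and reverse-bump: 8 enters row 2 and ejects 5; 5 enters row 1 and ejects 3. So w(8) = 3. P is now [[1, 2, 5, 6], [4, 8], [7]].
Step i=7: Q has 7 at row 1, column 4; remove that cell from P, ejecting 6. So w(7) = 6. P is now [[1, 2, 5], [4, 8], [7]].
Step i=6: Q has 6 at row 1, column 3; remove that cell from P, ejecting 5. So w(6) = 5. P is now [[1, 2], [4, 8], [7]].
Step i=5: Q has 5 at row 3, column 1; remove 7 from row 3 of P and reverse-bump: 7 enters row 2 and ejects 4; 4 enters row 1 and ejects 2. So w(5) = 2. P is now [[1, 4], [7, 8]].
Step i=4: Q has 4 at row 2, column 2; remove 8 from row 2 of P and reverse-bump: 8 enters row 1 and ejects 4. So w(4) = 4. P is now [[1, 8], [7]].
Step i=3: Q has 3 at row 1, column 2; remove that cell from P, ejecting 8. So w(3) = 8. P is now [[1], [7]].
Step i=2: Q has 2 at row 2, column 1; remove 7 from row 2 of P and reverse-bump: 7 enters row 1 and ejects 1. So w(2) = 1. P is now [[7]].
Step i=1: Q has 1 at row 1, column 1; remove that cell from P, ejecting 7. So w(1) = 7. P is now [].

So w = 7 1 8 4 2 5 6 3.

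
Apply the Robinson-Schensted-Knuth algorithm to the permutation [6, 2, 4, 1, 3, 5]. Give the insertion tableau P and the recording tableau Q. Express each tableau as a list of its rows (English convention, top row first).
P = [[1, 3, 5], [2, 4], [6]], Q = [[1, 3, 6], [2, 5], [4]]

Insert each entry of the permutation into P by Schensted row insertion, recording in Q the position of each new cell.

Insert 6: appended to row 1. P = [[6]], Q = [[1]].
Insert 2: 2 bumps 6 from row 1; 6 starts row 2. P = [[2], [6]], Q = [[1], [2]].
Insert 4: appended to row 1. P = [[2, 4], [6]], Q = [[1, 3], [2]].
Insert 1: 1 bumps 2 from row 1; 2 bumps 6 from row 2; 6 starts row 3. P = [[1, 4], [2], [6]], Q = [[1, 3], [2], [4]].
Insert 3: 3 bumps 4 from row 1; 4 appends to row 2. P = [[1, 3], [2, 4], [6]], Q = [[1, 3], [2, 5], [4]].
Insert 5: appended to row 1. P = [[1, 3, 5], [2, 4], [6]], Q = [[1, 3, 6], [2, 5], [4]].

So P = [[1, 3, 5], [2, 4], [6]], Q = [[1, 3, 6], [2, 5], [4]].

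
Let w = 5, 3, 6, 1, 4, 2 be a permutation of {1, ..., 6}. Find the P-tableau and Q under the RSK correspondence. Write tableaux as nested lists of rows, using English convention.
P = [[1, 2], [3, 4], [5, 6]], Q = [[1, 3], [2, 5], [4, 6]]

Insert each entry of the permutation into P by Schensted row insertion, recording in Q the position of each new cell.

Insert 5: appended to row 1. P = [[5]], Q = [[1]].
Insert 3: 3 bumps 5 from row 1; 5 starts row 2. P = [[3], [5]], Q = [[1], [2]].
Insert 6: appended to row 1. P = [[3, 6], [5]], Q = [[1, 3], [2]].
Insert 1: 1 bumps 3 from row 1; 3 bumps 5 from row 2; 5 starts row 3. P = [[1, 6], [3], [5]], Q = [[1, 3], [2], [4]].
Insert 4: 4 bumps 6 from row 1; 6 appends to row 2. P = [[1, 4], [3, 6], [5]], Q = [[1, 3], [2, 5], [4]].
Insert 2: 2 bumps 4 from row 1; 4 bumps 6 from row 2; 6 appends to row 3. P = [[1, 2], [3, 4], [5, 6]], Q = [[1, 3], [2, 5], [4, 6]].

So P = [[1, 2], [3, 4], [5, 6]], Q = [[1, 3], [2, 5], [4, 6]].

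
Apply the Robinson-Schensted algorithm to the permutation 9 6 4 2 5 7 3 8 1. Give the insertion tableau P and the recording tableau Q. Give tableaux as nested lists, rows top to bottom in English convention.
P = [[1, 3, 7, 8], [2, 5], [4], [6], [9]], Q = [[1, 5, 6, 8], [2, 7], [3], [4], [9]]

Insert each entry of the permutation into P by Schensted row insertion, recording in Q the position of each new cell.

Insert 9: appended to row 1. P = [[9]], Q = [[1]].
Insert 6: 6 bumps 9 from row 1; 9 starts row 2. P = [[6], [9]], Q = [[1], [2]].
Insert 4: 4 bumps 6 from row 1; 6 bumps 9 from row 2; 9 starts row 3. P = [[4], [6], [9]], Q = [[1], [2], [3]].
Insert 2: 2 bumps 4 from row 1; 4 bumps 6 from row 2; 6 bumps 9 from row 3; 9 starts row 4. P = [[2], [4], [6], [9]], Q = [[1], [2], [3], [4]].
Insert 5: appended to row 1. P = [[2, 5], [4], [6], [9]], Q = [[1, 5], [2], [3], [4]].
Insert 7: appended to row 1. P = [[2, 5, 7], [4], [6], [9]], Q = [[1, 5, 6], [2], [3], [4]].
Insert 3: 3 bumps 5 from row 1; 5 appends to row 2. P = [[2, 3, 7], [4, 5], [6], [9]], Q = [[1, 5, 6], [2, 7], [3], [4]].
Insert 8: appended to row 1. P = [[2, 3, 7, 8], [4, 5], [6], [9]], Q = [[1, 5, 6, 8], [2, 7], [3], [4]].
Insert 1: 1 bumps 2 from row 1; 2 bumps 4 from row 2; 4 bumps 6 from row 3; 6 bumps 9 from row 4; 9 starts row 5. P = [[1, 3, 7, 8], [2, 5], [4], [6], [9]], Q = [[1, 5, 6, 8], [2, 7], [3], [4], [9]].

So P = [[1, 3, 7, 8], [2, 5], [4], [6], [9]], Q = [[1, 5, 6, 8], [2, 7], [3], [4], [9]].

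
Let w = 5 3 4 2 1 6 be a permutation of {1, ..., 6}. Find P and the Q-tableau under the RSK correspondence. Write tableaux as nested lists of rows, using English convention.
P = [[1, 4, 6], [2], [3], [5]], Q = [[1, 3, 6], [2], [4], [5]]

Insert each entry of the permutation into P by Schensted row insertion, recording in Q the position of each new cell.

Insert 5: appended to row 1. P = [[5]], Q = [[1]].
Insert 3: 3 bumps 5 from row 1; 5 starts row 2. P = [[3], [5]], Q = [[1], [2]].
Insert 4: appended to row 1. P = [[3, 4], [5]], Q = [[1, 3], [2]].
Insert 2: 2 bumps 3 from row 1; 3 bumps 5 from row 2; 5 starts row 3. P = [[2, 4], [3], [5]], Q = [[1, 3], [2], [4]].
Insert 1: 1 bumps 2 from row 1; 2 bumps 3 from row 2; 3 bumps 5 from row 3; 5 starts row 4. P = [[1, 4], [2], [3], [5]], Q = [[1, 3], [2], [4], [5]].
Insert 6: appended to row 1. P = [[1, 4, 6], [2], [3], [5]], Q = [[1, 3, 6], [2], [4], [5]].

So P = [[1, 4, 6], [2], [3], [5]], Q = [[1, 3, 6], [2], [4], [5]].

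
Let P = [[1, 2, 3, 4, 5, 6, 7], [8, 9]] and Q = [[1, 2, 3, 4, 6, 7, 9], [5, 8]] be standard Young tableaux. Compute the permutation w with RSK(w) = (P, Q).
1 2 3 8 4 5 9 6 7

Reverse the RSK construction: for i from n down to 1, find the cell of Q containing i, remove the entry at that cell from P, and reverse-bump it up through P; the value ejected from row 1 is w(i).

Step i=9: Q has 9 at row 1, column 7; remove that cell from P, ejecting 7. So w(9) = 7. P is now [[1, 2, 3, 4, 5, 6], [8, 9]].
Step i=8: Q has 8 at row 2, column 2; remove 9 from row 2 of P and reverse-bump: 9 enters row 1 and ejects 6. So w(8) = 6. P is now [[1, 2, 3, 4, 5, 9], [8]].
Step i=7: Q has 7 at row 1, column 6; remove that cell from P, ejecting 9. So w(7) = 9. P is now [[1, 2, 3, 4, 5], [8]].
Step i=6: Q has 6 at row 1, column 5; remove that cell from P, ejecting 5. So w(6) = 5. P is now [[1, 2, 3, 4], [8]].
Step i=5: Q has 5 at row 2, column 1; remove 8 from row 2 of P and reverse-bump: 8 enters row 1 and ejects 4. So w(5) = 4. P is now [[1, 2, 3, 8]].
Step i=4: Q has 4 at row 1, column 4; remove that cell from P, ejecting 8. So w(4) = 8. P is now [[1, 2, 3]].
Step i=3: Q has 3 at row 1, column 3; remove that cell from P, ejecting 3. So w(3) = 3. P is now [[1, 2]].
Step i=2: Q has 2 at row 1, column 2; remove that cell from P, ejecting 2. So w(2) = 2. P is now [[1]].
Step i=1: Q has 1 at row 1, column 1; remove that cell from P, ejecting 1. So w(1) = 1. P is now [].

So w = 1 2 3 8 4 5 9 6 7.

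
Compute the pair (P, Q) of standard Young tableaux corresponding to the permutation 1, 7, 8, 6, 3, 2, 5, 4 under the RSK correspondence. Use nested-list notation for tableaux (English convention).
Insert each entry of the permutation into P by Schensted row insertion, recording in Q the position of each new cell.

Insert 1: appended to row 1. P = [[1]], Q = [[1]].
Insert 7: appended to row 1. P = [[1, 7]], Q = [[1, 2]].
Insert 8: appended to row 1. P = [[1, 7, 8]], Q = [[1, 2, 3]].
Insert 6: 6 bumps 7 from row 1; 7 starts row 2. P = [[1, 6, 8], [7]], Q = [[1, 2, 3], [4]].
Insert 3: 3 bumps 6 from row 1; 6 bumps 7 from row 2; 7 starts row 3. P = [[1, 3, 8], [6], [7]], Q = [[1, 2, 3], [4], [5]].
Insert 2: 2 bumps 3 from row 1; 3 bumps 6 from row 2; 6 bumps 7 from row 3; 7 starts row 4. P = [[1, 2, 8], [3], [6], [7]], Q = [[1, 2, 3], [4], [5], [6]].
Insert 5: 5 bumps 8 from row 1; 8 appends to row 2. P = [[1, 2, 5], [3, 8], [6], [7]], Q = [[1, 2, 3], [4, 7], [5], [6]].
Insert 4: 4 bumps 5 from row 1; 5 bumps 8 from row 2; 8 appends to row 3. P = [[1, 2, 4], [3, 5], [6, 8], [7]], Q = [[1, 2, 3], [4, 7], [5, 8], [6]].

So P = [[1, 2, 4], [3, 5], [6, 8], [7]], Q = [[1, 2, 3], [4, 7], [5, 8], [6]].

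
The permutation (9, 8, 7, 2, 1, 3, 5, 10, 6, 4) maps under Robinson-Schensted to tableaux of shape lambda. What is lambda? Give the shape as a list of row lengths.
RSK row insertion gives P = [[1, 3, 4, 6], [2, 5], [7, 10], [8], [9]], which has shape [4, 2, 2, 1, 1].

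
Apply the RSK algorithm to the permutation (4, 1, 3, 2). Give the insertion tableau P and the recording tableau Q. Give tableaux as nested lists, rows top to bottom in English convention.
Insert each entry of the permutation into P by Schensted row insertion, recording in Q the position of each new cell.

Insert 4: appended to row 1. P = [[4]].
Insert 1: 1 bumps 4 from row 1; 4 starts row 2. P = [[1], [4]].
Insert 3: appended to row 1. P = [[1, 3], [4]].
Insert 2: 2 bumps 3 from row 1; 3 bumps 4 from row 2; 4 starts row 3. P = [[1, 2], [3], [4]].

So P = [[1, 2], [3], [4]], Q = [[1, 3], [2], [4]].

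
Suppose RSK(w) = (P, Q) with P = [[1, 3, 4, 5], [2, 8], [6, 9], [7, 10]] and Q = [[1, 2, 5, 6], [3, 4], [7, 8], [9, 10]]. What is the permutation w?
7 10 2 3 6 9 4 8 1 5

Reverse the RSK construction: for i from n down to 1, find the cell of Q containing i, remove the entry at that cell from P, and reverse-bump it up through P; the value ejected from row 1 is w(i).

Step i=10: Q has 10 at row 4, column 2; remove 10 from row 4 of P and reverse-bump: 10 enters row 3 and ejects 9; 9 enters row 2 and ejects 8; 8 enters row 1 and ejects 5. So w(10) = 5. P is now [[1, 3, 4, 8], [2, 9], [6, 10], [7]].
Step i=9: Q has 9 at row 4, column 1; remove 7 from row 4 of P and reverse-bump: 7 enters row 3 and ejects 6; 6 enters row 2 and ejects 2; 2 enters row 1 and ejects 1. So w(9) = 1. P is now [[2, 3, 4, 8], [6, 9], [7, 10]].
Step i=8: Q has 8 at row 3, column 2; remove 10 from row 3 of P and reverse-bump: 10 enters row 2 and ejects 9; 9 enters row 1 and ejects 8. So w(8) = 8. P is now [[2, 3, 4, 9], [6, 10], [7]].
Step i=7: Q has 7 at row 3, column 1; remove 7 from row 3 of P and reverse-bump: 7 enters row 2 and ejects 6; 6 enters row 1 and ejects 4. So w(7) = 4. P is now [[2, 3, 6, 9], [7, 10]].
Step i=6: Q has 6 at row 1, column 4; remove that cell from P, ejecting 9. So w(6) = 9. P is now [[2, 3, 6], [7, 10]].
Step i=5: Q has 5 at row 1, column 3; remove that cell from P, ejecting 6. So w(5) = 6. P is now [[2, 3], [7, 10]].
Step i=4: Q has 4 at row 2, column 2; remove 10 from row 2 of P and reverse-bump: 10 enters row 1 and ejects 3. So w(4) = 3. P is now [[2, 10], [7]].
Step i=3: Q has 3 at row 2, column 1; remove 7 from row 2 of P and reverse-bump: 7 enters row 1 and ejects 2. So w(3) = 2. P is now [[7, 10]].
Step i=2: Q has 2 at row 1, column 2; remove that cell from P, ejecting 10. So w(2) = 10. P is now [[7]].
Step i=1: Q has 1 at row 1, column 1; remove that cell from P, ejecting 7. So w(1) = 7. P is now [].

So w = 7 10 2 3 6 9 4 8 1 5.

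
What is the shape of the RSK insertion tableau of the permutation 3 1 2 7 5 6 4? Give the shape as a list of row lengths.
[4, 2, 1]

Row-insert each entry into an empty tableau.

After inserting 3: P = [[3]].
After inserting 1: P = [[1], [3]].
After inserting 2: P = [[1, 2], [3]].
After inserting 7: P = [[1, 2, 7], [3]].
After inserting 5: P = [[1, 2, 5], [3, 7]].
After inserting 6: P = [[1, 2, 5, 6], [3, 7]].
After inserting 4: P = [[1, 2, 4, 6], [3, 5], [7]].

The final insertion tableau P = [[1, 2, 4, 6], [3, 5], [7]] has shape [4, 2, 1].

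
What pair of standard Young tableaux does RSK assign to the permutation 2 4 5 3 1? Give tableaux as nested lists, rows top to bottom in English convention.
Insert each entry of the permutation into P by Schensted row insertion, recording in Q the position of each new cell.

Insert 2: appended to row 1. P = [[2]].
Insert 4: appended to row 1. P = [[2, 4]].
Insert 5: appended to row 1. P = [[2, 4, 5]].
Insert 3: 3 bumps 4 from row 1; 4 starts row 2. P = [[2, 3, 5], [4]].
Insert 1: 1 bumps 2 from row 1; 2 bumps 4 from row 2; 4 starts row 3. P = [[1, 3, 5], [2], [4]].

So P = [[1, 3, 5], [2], [4]], Q = [[1, 2, 3], [4], [5]].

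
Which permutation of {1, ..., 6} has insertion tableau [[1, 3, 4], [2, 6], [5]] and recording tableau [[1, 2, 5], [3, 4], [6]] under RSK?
5 6 2 3 4 1

Reverse the RSK construction: for i from n down to 1, find the cell of Q containing i, remove the entry at that cell from P, and reverse-bump it up through P; the value ejected from row 1 is w(i).

Step i=6: Q has 6 at row 3, column 1; remove 5 from row 3 of P and reverse-bump: 5 enters row 2 and ejects 2; 2 enters row 1 and ejects 1. So w(6) = 1. P is now [[2, 3, 4], [5, 6]].
Step i=5: Q has 5 at row 1, column 3; remove that cell from P, ejecting 4. So w(5) = 4. P is now [[2, 3], [5, 6]].
Step i=4: Q has 4 at row 2, column 2; remove 6 from row 2 of P and reverse-bump: 6 enters row 1 and ejects 3. So w(4) = 3. P is now [[2, 6], [5]].
Step i=3: Q has 3 at row 2, column 1; remove 5 from row 2 of P and reverse-bump: 5 enters row 1 and ejects 2. So w(3) = 2. P is now [[5, 6]].
Step i=2: Q has 2 at row 1, column 2; remove that cell from P, ejecting 6. So w(2) = 6. P is now [[5]].
Step i=1: Q has 1 at row 1, column 1; remove that cell from P, ejecting 5. So w(1) = 5. P is now [].

So w = 5 6 2 3 4 1.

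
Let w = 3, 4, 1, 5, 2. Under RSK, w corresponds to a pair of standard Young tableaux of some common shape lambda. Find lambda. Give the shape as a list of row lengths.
Row-insert each entry into an empty tableau.

After inserting 3: P = [[3]].
After inserting 4: P = [[3, 4]].
After inserting 1: P = [[1, 4], [3]].
After inserting 5: P = [[1, 4, 5], [3]].
After inserting 2: P = [[1, 2, 5], [3, 4]].

The final insertion tableau P = [[1, 2, 5], [3, 4]] has shape [3, 2].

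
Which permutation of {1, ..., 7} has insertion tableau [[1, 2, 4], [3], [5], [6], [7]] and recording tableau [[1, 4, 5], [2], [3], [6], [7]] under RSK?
7 6 1 3 5 4 2

Reverse the RSK construction: for i from n down to 1, find the cell of Q containing i, remove the entry at that cell from P, and reverse-bump it up through P; the value ejected from row 1 is w(i).

Step i=7: Q has 7 at row 5, column 1; remove 7 from row 5 of P and reverse-bump: 7 enters row 4 and ejects 6; 6 enters row 3 and ejects 5; 5 enters row 2 and ejects 3; 3 enters row 1 and ejects 2. So w(7) = 2. P is now [[1, 3, 4], [5], [6], [7]].
Step i=6: Q has 6 at row 4, column 1; remove 7 from row 4 of P and reverse-bump: 7 enters row 3 and ejects 6; 6 enters row 2 and ejects 5; 5 enters row 1 and ejects 4. So w(6) = 4. P is now [[1, 3, 5], [6], [7]].
Step i=5: Q has 5 at row 1, column 3; remove that cell from P, ejecting 5. So w(5) = 5. P is now [[1, 3], [6], [7]].
Step i=4: Q has 4 at row 1, column 2; remove that cell from P, ejecting 3. So w(4) = 3. P is now [[1], [6], [7]].
Step i=3: Q has 3 at row 3, column 1; remove 7 from row 3 of P and reverse-bump: 7 enters row 2 and ejects 6; 6 enters row 1 and ejects 1. So w(3) = 1. P is now [[6], [7]].
Step i=2: Q has 2 at row 2, column 1; remove 7 from row 2 of P and reverse-bump: 7 enters row 1 and ejects 6. So w(2) = 6. P is now [[7]].
Step i=1: Q has 1 at row 1, column 1; remove that cell from P, ejecting 7. So w(1) = 7. P is now [].

So w = 7 6 1 3 5 4 2.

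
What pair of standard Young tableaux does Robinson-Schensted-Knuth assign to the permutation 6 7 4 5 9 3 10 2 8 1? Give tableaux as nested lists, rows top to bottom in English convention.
Insert each entry of the permutation into P by Schensted row insertion, recording in Q the position of each new cell.

After inserting 6: P = [[6]].
After inserting 7: P = [[6, 7]].
After inserting 4: P = [[4, 7], [6]].
After inserting 5: P = [[4, 5], [6, 7]].
After inserting 9: P = [[4, 5, 9], [6, 7]].
After inserting 3: P = [[3, 5, 9], [4, 7], [6]].
After inserting 10: P = [[3, 5, 9, 10], [4, 7], [6]].
After inserting 2: P = [[2, 5, 9, 10], [3, 7], [4], [6]].
After inserting 8: P = [[2, 5, 8, 10], [3, 7, 9], [4], [6]].
After inserting 1: P = [[1, 5, 8, 10], [2, 7, 9], [3], [4], [6]].

So P = [[1, 5, 8, 10], [2, 7, 9], [3], [4], [6]], Q = [[1, 2, 5, 7], [3, 4, 9], [6], [8], [10]].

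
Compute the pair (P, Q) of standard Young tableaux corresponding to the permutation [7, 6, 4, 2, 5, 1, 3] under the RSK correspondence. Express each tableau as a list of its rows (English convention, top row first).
P = [[1, 3], [2, 5], [4], [6], [7]], Q = [[1, 5], [2, 7], [3], [4], [6]]

Insert each entry of the permutation into P by Schensted row insertion, recording in Q the position of each new cell.

Insert 7: appended to row 1. P = [[7]], Q = [[1]].
Insert 6: 6 bumps 7 from row 1; 7 starts row 2. P = [[6], [7]], Q = [[1], [2]].
Insert 4: 4 bumps 6 from row 1; 6 bumps 7 from row 2; 7 starts row 3. P = [[4], [6], [7]], Q = [[1], [2], [3]].
Insert 2: 2 bumps 4 from row 1; 4 bumps 6 from row 2; 6 bumps 7 from row 3; 7 starts row 4. P = [[2], [4], [6], [7]], Q = [[1], [2], [3], [4]].
Insert 5: appended to row 1. P = [[2, 5], [4], [6], [7]], Q = [[1, 5], [2], [3], [4]].
Insert 1: 1 bumps 2 from row 1; 2 bumps 4 from row 2; 4 bumps 6 from row 3; 6 bumps 7 from row 4; 7 starts row 5. P = [[1, 5], [2], [4], [6], [7]], Q = [[1, 5], [2], [3], [4], [6]].
Insert 3: 3 bumps 5 from row 1; 5 appends to row 2. P = [[1, 3], [2, 5], [4], [6], [7]], Q = [[1, 5], [2, 7], [3], [4], [6]].

So P = [[1, 3], [2, 5], [4], [6], [7]], Q = [[1, 5], [2, 7], [3], [4], [6]].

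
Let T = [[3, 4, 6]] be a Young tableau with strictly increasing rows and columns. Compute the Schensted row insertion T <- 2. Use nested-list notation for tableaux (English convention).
[[2, 4, 6], [3]]

In row 1, 2 replaces 3 (the leftmost entry greater than 2); 3 is bumped to row 2. 3 starts a new row 2. The new tableau is [[2, 4, 6], [3]].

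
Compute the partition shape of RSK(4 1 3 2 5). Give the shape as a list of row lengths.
[3, 1, 1]

RSK row insertion gives P = [[1, 2, 5], [3], [4]], which has shape [3, 1, 1].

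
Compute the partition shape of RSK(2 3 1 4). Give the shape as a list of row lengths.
[3, 1]

Row-insert each entry into an empty tableau.

After inserting 2: P = [[2]].
After inserting 3: P = [[2, 3]].
After inserting 1: P = [[1, 3], [2]].
After inserting 4: P = [[1, 3, 4], [2]].

The final insertion tableau P = [[1, 3, 4], [2]] has shape [3, 1].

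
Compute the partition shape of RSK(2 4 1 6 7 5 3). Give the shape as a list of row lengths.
Row-insert each entry into an empty tableau.

After inserting 2: P = [[2]].
After inserting 4: P = [[2, 4]].
After inserting 1: P = [[1, 4], [2]].
After inserting 6: P = [[1, 4, 6], [2]].
After inserting 7: P = [[1, 4, 6, 7], [2]].
After inserting 5: P = [[1, 4, 5, 7], [2, 6]].
After inserting 3: P = [[1, 3, 5, 7], [2, 4], [6]].

The final insertion tableau P = [[1, 3, 5, 7], [2, 4], [6]] has shape [4, 2, 1].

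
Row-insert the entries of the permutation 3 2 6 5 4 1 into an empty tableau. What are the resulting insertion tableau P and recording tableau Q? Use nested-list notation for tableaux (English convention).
P = [[1, 4], [2, 5], [3], [6]], Q = [[1, 3], [2, 4], [5], [6]]

Insert each entry of the permutation into P by Schensted row insertion, recording in Q the position of each new cell.

Insert 3: appended to row 1. P = [[3]].
Insert 2: 2 bumps 3 from row 1; 3 starts row 2. P = [[2], [3]].
Insert 6: appended to row 1. P = [[2, 6], [3]].
Insert 5: 5 bumps 6 from row 1; 6 appends to row 2. P = [[2, 5], [3, 6]].
Insert 4: 4 bumps 5 from row 1; 5 bumps 6 from row 2; 6 starts row 3. P = [[2, 4], [3, 5], [6]].
Insert 1: 1 bumps 2 from row 1; 2 bumps 3 from row 2; 3 bumps 6 from row 3; 6 starts row 4. P = [[1, 4], [2, 5], [3], [6]].

So P = [[1, 4], [2, 5], [3], [6]], Q = [[1, 3], [2, 4], [5], [6]].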